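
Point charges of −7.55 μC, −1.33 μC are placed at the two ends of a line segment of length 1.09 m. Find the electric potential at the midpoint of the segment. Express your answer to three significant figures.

-1.46×10⁵ V

Electric potential is a scalar, so the contributions from each charge add algebraically: V = Σ kqᵢ/rᵢ.
Each charge is 0.545 m from the midpoint.
V = k[(-7.55×10⁻⁶)/(0.545) + (-1.33×10⁻⁶)/(0.545)] = -1.46×10⁵ V.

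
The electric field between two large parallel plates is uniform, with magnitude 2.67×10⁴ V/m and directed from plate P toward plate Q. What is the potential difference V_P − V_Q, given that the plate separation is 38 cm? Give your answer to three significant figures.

In a uniform field, potential decreases in the direction of E: ΔV = −E·d for a displacement d parallel to E.
Going from Q to P is a displacement of 38 cm opposite to the field, so V_P − V_Q = +Ed = 1.01×10⁴ V.

1.01×10⁴ V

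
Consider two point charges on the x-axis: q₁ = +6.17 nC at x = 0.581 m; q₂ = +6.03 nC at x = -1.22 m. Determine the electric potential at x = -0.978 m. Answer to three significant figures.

Electric potential is a scalar, so the contributions from each charge add algebraically: V = Σ kqᵢ/rᵢ.
Distances from the field point to each charge: r₁ = 1.56 m, r₂ = 0.242 m.
V = k[(6.17×10⁻⁹)/(1.56) + (6.03×10⁻⁹)/(0.242)] = 260 V.

260 V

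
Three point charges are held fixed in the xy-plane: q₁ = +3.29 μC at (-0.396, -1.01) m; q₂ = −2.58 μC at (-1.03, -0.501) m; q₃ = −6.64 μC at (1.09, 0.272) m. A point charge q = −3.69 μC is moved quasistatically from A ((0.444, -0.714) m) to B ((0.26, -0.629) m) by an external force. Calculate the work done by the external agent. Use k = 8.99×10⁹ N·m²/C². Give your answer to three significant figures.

-0.0198 J

For quasistatic motion the external work equals the change in potential energy: W_ext = qΔV = q(V_B − V_A).
At A: distances to the source charges are 0.891 m, 1.49 m, 1.18 m; V_A = Σ kqᵢ/rᵢ = -3.30×10⁴ V.
At B: distances to the source charges are 0.759 m, 1.30 m, 1.23 m; V_B = Σ kqᵢ/rᵢ = -2.76×10⁴ V.
ΔV = V_B − V_A = 5370 V.
W_ext = qΔV = (-3.69×10⁻⁶ C)(5370 V) = -0.0198 J.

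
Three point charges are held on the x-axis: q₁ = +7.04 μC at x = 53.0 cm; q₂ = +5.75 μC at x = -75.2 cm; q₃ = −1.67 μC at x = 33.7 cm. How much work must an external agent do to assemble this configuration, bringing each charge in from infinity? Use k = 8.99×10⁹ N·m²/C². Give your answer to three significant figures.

The work to assemble the configuration equals its total potential energy, U = Σ kqᵢqⱼ/rᵢⱼ over all pairs.
Pair separations: r₁₂ = 1.28 m, r₁₃ = 0.193 m, r₂₃ = 1.09 m.
U = (0.284) + (-0.548) + (-0.0793) = -0.343 J.

-0.343 J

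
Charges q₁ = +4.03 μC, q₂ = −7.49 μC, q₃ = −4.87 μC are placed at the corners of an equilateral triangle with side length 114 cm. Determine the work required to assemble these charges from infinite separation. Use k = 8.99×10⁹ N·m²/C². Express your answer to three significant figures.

-0.105 J

The assembly work is the sum of pairwise potential energies, U = Σ_{i<j} kqᵢqⱼ/rᵢⱼ.
All three pair separations equal the side length, 1.14 m.
U = (-0.238) + (-0.155) + (0.288) = -0.105 J.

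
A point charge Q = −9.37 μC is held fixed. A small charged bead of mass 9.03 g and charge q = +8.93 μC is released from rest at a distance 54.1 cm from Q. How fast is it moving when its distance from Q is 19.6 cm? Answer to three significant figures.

23.3 m/s

Only the electrostatic force acts, so mechanical energy is conserved: ½mv² = U₁ − U₂ = kQq(1/r₁ − 1/r₂).
U₁ − U₂ = (8.99×10⁹ N·m²/C²)(-9.37×10⁻⁶ C)(8.93×10⁻⁶ C)(1/0.541 − 1/0.196) = 2.45 J.
v = √(2·2.45/9.03×10⁻³) = 23.3 m/s.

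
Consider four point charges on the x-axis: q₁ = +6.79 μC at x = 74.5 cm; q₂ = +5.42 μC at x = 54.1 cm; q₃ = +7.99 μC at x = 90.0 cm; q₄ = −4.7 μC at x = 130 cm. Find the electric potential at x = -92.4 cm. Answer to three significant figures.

9.02×10⁴ V

The total potential is the scalar sum of each charge's contribution, V = Σ kqᵢ/rᵢ.
Distances from the field point to each charge: r₁ = 1.67 m, r₂ = 1.47 m, r₃ = 1.82 m, r₄ = 2.22 m.
V = k[(6.79×10⁻⁶)/(1.67) + (5.42×10⁻⁶)/(1.47) + (7.99×10⁻⁶)/(1.82) + (-4.70×10⁻⁶)/(2.22)] = 9.02×10⁴ V.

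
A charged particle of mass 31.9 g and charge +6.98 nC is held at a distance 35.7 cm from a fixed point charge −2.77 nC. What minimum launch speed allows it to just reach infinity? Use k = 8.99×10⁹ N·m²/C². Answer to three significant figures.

To just escape, total mechanical energy must reach zero at infinity: ½mv²_min + U = 0, so ½mv²_min = −U = |kQq|/r.
|U| = |kQq|/r = (8.99×10⁹ N·m²/C²)(2.77×10⁻⁹)(6.98×10⁻⁹)/(0.357) = 4.87×10⁻⁷ J.
v_min = √(2|U|/m) = √(2·4.87×10⁻⁷/0.0319) = 5.53×10⁻³ m/s.

5.53×10⁻³ m/s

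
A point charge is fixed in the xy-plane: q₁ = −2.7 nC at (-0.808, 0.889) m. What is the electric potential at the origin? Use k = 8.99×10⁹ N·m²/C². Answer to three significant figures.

Electric potential is a scalar, so the contributions from each charge add algebraically: V = Σ kqᵢ/rᵢ.
Distances from the field point to each charge: r₁ = 1.20 m.
V = k[(-2.70×10⁻⁹)/(1.20)] = -20.2 V.

-20.2 V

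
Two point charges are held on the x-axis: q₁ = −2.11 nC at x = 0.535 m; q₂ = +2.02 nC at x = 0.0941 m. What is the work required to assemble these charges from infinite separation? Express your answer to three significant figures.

-8.69×10⁻⁸ J

The work to assemble the configuration equals its total potential energy, U = Σ kqᵢqⱼ/rᵢⱼ over all pairs.
Pair separations: r₁₂ = 0.441 m.
U = (-8.69×10⁻⁸) = -8.69×10⁻⁸ J.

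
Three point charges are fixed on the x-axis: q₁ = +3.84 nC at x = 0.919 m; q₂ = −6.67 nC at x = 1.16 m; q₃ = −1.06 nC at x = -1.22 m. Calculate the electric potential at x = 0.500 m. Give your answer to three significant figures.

-14.0 V

The total potential is the scalar sum of each charge's contribution, V = Σ kqᵢ/rᵢ.
Distances from the field point to each charge: r₁ = 0.419 m, r₂ = 0.660 m, r₃ = 1.72 m.
V = k[(3.84×10⁻⁹)/(0.419) + (-6.67×10⁻⁹)/(0.660) + (-1.06×10⁻⁹)/(1.72)] = -14.0 V.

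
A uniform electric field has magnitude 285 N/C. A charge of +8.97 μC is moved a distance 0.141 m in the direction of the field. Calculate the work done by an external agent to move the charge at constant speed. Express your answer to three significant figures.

-3.60×10⁻⁴ J

The potential change for a displacement 0.141 m in the direction of the field is ΔV = −Ed = -40.2 V.
W_ext = qΔV = -3.60×10⁻⁴ J.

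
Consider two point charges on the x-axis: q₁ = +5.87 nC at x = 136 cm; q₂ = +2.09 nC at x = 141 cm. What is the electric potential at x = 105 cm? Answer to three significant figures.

The total potential is the scalar sum of each charge's contribution, V = Σ kqᵢ/rᵢ.
Distances from the field point to each charge: r₁ = 0.310 m, r₂ = 0.360 m.
V = k[(5.87×10⁻⁹)/(0.310) + (2.09×10⁻⁹)/(0.360)] = 222 V.

222 V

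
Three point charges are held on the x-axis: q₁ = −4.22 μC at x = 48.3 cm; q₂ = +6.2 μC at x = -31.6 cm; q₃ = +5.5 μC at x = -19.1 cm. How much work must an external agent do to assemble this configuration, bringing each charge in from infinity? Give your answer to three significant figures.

1.85 J

The assembly work is the sum of pairwise potential energies, U = Σ_{i<j} kqᵢqⱼ/rᵢⱼ.
Pair separations: r₁₂ = 0.799 m, r₁₃ = 0.674 m, r₂₃ = 0.125 m.
U = (-0.294) + (-0.310) + (2.45) = 1.85 J.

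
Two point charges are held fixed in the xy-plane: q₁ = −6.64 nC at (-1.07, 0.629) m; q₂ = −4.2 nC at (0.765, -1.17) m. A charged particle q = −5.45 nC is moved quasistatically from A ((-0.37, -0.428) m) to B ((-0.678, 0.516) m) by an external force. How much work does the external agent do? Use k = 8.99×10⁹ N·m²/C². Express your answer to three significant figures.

4.82×10⁻⁷ J

For quasistatic motion the external work equals the change in potential energy: W_ext = qΔV = q(V_B − V_A).
At A: distances to the source charges are 1.27 m, 1.36 m; V_A = Σ kqᵢ/rᵢ = -74.9 V.
At B: distances to the source charges are 0.408 m, 2.22 m; V_B = Σ kqᵢ/rᵢ = -163 V.
ΔV = V_B − V_A = -88.4 V.
W_ext = qΔV = (-5.45×10⁻⁹ C)(-88.4 V) = 4.82×10⁻⁷ J.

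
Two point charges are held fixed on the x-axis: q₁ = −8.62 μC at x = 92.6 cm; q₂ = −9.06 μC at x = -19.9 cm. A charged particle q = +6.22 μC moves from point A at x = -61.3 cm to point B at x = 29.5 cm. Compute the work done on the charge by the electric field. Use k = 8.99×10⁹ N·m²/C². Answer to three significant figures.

0.253 J

The work done by the electric force is W_field = −ΔU = −q(V_B − V_A) = q(V_A − V_B).
At A: distances to the source charges are 1.54 m, 0.414 m; V_A = Σ kqᵢ/rᵢ = -2.47×10⁵ V.
At B: distances to the source charges are 0.631 m, 0.494 m; V_B = Σ kqᵢ/rᵢ = -2.88×10⁵ V.
ΔV = V_B − V_A = -4.06×10⁴ V.
W_field = −qΔV = −(6.22×10⁻⁶ C)(-4.06×10⁴ V) = 0.253 J.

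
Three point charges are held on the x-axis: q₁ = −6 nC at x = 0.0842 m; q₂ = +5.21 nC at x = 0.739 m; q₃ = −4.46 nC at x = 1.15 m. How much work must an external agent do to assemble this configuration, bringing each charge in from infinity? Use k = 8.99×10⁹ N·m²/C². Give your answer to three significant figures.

-7.12×10⁻⁷ J

The assembly work is the sum of pairwise potential energies, U = Σ_{i<j} kqᵢqⱼ/rᵢⱼ.
Pair separations: r₁₂ = 0.655 m, r₁₃ = 1.07 m, r₂₃ = 0.411 m.
U = (-4.29×10⁻⁷) + (2.26×10⁻⁷) + (-5.08×10⁻⁷) = -7.12×10⁻⁷ J.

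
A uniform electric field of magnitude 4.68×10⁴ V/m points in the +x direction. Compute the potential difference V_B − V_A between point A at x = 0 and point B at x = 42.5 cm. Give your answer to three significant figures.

-1.99×10⁴ V

In a uniform field, potential decreases in the direction of E: V_B − V_A = −E·Δx.
V_B − V_A = −(4.68×10⁴ V/m)(0.425 m) = -1.99×10⁴ V.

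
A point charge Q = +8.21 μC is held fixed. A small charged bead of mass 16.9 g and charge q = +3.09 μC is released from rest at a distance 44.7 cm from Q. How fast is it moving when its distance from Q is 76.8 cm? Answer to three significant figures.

5.02 m/s

Only the electrostatic force acts, so mechanical energy is conserved: ½mv² = U₁ − U₂ = kQq(1/r₁ − 1/r₂).
U₁ − U₂ = (8.99×10⁹ N·m²/C²)(8.21×10⁻⁶ C)(3.09×10⁻⁶ C)(1/0.447 − 1/0.768) = 0.213 J.
v = √(2·0.213/0.0169) = 5.02 m/s.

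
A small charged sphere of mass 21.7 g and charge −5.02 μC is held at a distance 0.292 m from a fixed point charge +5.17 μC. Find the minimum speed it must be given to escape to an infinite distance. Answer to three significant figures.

To just escape, total mechanical energy must reach zero at infinity: ½mv²_min + U = 0, so ½mv²_min = −U = |kQq|/r.
|U| = |kQq|/r = (8.99×10⁹ N·m²/C²)(5.17×10⁻⁶)(5.02×10⁻⁶)/(0.292) = 0.799 J.
v_min = √(2|U|/m) = √(2·0.799/0.0217) = 8.58 m/s.

8.58 m/s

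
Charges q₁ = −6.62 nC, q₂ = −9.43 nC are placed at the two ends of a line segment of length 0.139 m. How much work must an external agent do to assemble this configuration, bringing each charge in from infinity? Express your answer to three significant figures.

4.04×10⁻⁶ J

The assembly work is the sum of pairwise potential energies, U = Σ_{i<j} kqᵢqⱼ/rᵢⱼ.
The separation is r = 0.139 m.
U = (4.04×10⁻⁶) = 4.04×10⁻⁶ J.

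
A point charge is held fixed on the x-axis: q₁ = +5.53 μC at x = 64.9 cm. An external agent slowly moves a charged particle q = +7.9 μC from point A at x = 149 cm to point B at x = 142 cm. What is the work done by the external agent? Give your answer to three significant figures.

For quasistatic motion the external work equals the change in potential energy: W_ext = qΔV = q(V_B − V_A).
At A: distance to the source charge is 0.841 m; V_A = kq₁/r = 5.91×10⁴ V.
At B: distance to the source charge is 0.771 m; V_B = kq₁/r = 6.45×10⁴ V.
ΔV = V_B − V_A = 5370 V.
W_ext = qΔV = (7.90×10⁻⁶ C)(5370 V) = 0.0424 J.

0.0424 J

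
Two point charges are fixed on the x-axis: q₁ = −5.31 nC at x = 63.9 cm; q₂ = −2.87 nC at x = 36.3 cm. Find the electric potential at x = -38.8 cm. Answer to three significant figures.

-80.8 V

Electric potential is a scalar, so the contributions from each charge add algebraically: V = Σ kqᵢ/rᵢ.
Distances from the field point to each charge: r₁ = 1.03 m, r₂ = 0.751 m.
V = k[(-5.31×10⁻⁹)/(1.03) + (-2.87×10⁻⁹)/(0.751)] = -80.8 V.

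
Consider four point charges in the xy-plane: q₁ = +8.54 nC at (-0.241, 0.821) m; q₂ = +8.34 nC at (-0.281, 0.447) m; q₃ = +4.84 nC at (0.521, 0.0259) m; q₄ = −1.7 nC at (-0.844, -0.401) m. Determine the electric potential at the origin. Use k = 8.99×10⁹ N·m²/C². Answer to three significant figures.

299 V

Electric potential is a scalar, so the contributions from each charge add algebraically: V = Σ kqᵢ/rᵢ.
Distances from the field point to each charge: r₁ = 0.856 m, r₂ = 0.528 m, r₃ = 0.522 m, r₄ = 0.934 m.
V = k[(8.54×10⁻⁹)/(0.856) + (8.34×10⁻⁹)/(0.528) + (4.84×10⁻⁹)/(0.522) + (-1.70×10⁻⁹)/(0.934)] = 299 V.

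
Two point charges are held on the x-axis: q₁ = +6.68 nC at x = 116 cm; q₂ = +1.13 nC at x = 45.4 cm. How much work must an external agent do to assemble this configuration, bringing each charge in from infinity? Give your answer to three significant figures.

The work to assemble the configuration equals its total potential energy, U = Σ kqᵢqⱼ/rᵢⱼ over all pairs.
Pair separations: r₁₂ = 0.706 m.
U = (9.61×10⁻⁸) = 9.61×10⁻⁸ J.

9.61×10⁻⁸ J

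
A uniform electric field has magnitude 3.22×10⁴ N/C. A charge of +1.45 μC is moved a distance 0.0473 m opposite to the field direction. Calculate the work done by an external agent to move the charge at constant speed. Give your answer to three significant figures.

The potential change for a displacement 0.0473 m opposite to the field direction is ΔV = +Ed = 1520 V.
W_ext = qΔV = 2.21×10⁻³ J.

2.21×10⁻³ J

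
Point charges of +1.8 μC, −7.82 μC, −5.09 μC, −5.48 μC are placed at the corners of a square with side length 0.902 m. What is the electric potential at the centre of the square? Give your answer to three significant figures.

-2.34×10⁵ V

The total potential is the scalar sum of each charge's contribution, V = Σ kqᵢ/rᵢ.
The distance from each corner to the centre is a√2/2 = 0.638 m.
V = k[(1.80×10⁻⁶)/(0.638) + (-7.82×10⁻⁶)/(0.638) + (-5.09×10⁻⁶)/(0.638) + (-5.48×10⁻⁶)/(0.638)] = -2.34×10⁵ V.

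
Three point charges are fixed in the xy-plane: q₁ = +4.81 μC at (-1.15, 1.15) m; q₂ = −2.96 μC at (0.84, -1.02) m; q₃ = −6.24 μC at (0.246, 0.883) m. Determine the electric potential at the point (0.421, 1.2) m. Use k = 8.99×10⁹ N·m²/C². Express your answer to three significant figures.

-1.39×10⁵ V

The total potential is the scalar sum of each charge's contribution, V = Σ kqᵢ/rᵢ.
Distances from the field point to each charge: r₁ = 1.57 m, r₂ = 2.26 m, r₃ = 0.362 m.
V = k[(4.81×10⁻⁶)/(1.57) + (-2.96×10⁻⁶)/(2.26) + (-6.24×10⁻⁶)/(0.362)] = -1.39×10⁵ V.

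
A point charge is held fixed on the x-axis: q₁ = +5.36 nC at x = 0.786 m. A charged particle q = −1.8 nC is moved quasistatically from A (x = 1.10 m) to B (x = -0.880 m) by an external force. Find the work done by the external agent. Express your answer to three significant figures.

For quasistatic motion the external work equals the change in potential energy: W_ext = qΔV = q(V_B − V_A).
At A: distance to the source charge is 0.314 m; V_A = kq₁/r = 153 V.
At B: distance to the source charge is 1.67 m; V_B = kq₁/r = 28.9 V.
ΔV = V_B − V_A = -125 V.
W_ext = qΔV = (-1.80×10⁻⁹ C)(-125 V) = 2.24×10⁻⁷ J.

2.24×10⁻⁷ J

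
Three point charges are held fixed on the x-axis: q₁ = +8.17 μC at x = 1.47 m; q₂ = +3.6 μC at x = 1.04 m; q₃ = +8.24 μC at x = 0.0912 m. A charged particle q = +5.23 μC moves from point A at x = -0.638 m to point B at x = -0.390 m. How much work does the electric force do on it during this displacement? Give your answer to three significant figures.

-0.316 J

The work done by the electric force is W_field = −ΔU = −q(V_B − V_A) = q(V_A − V_B).
At A: distances to the source charges are 2.11 m, 1.68 m, 0.729 m; V_A = Σ kqᵢ/rᵢ = 1.56×10⁵ V.
At B: distances to the source charges are 1.86 m, 1.43 m, 0.481 m; V_B = Σ kqᵢ/rᵢ = 2.16×10⁵ V.
ΔV = V_B − V_A = 6.03×10⁴ V.
W_field = −qΔV = −(5.23×10⁻⁶ C)(6.03×10⁴ V) = -0.316 J.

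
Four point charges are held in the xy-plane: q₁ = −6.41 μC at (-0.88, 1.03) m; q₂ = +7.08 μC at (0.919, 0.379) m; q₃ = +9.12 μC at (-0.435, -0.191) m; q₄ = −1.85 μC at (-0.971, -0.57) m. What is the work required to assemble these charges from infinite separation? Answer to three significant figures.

-0.443 J

The work to assemble the configuration equals its total potential energy, U = Σ kqᵢqⱼ/rᵢⱼ over all pairs.
Pair separations: r₁₂ = 1.91 m, r₁₃ = 1.30 m, r₁₄ = 1.60 m, r₂₃ = 1.47 m, r₂₄ = 2.11 m, r₃₄ = 0.656 m.
Summing all 6 pair terms gives U = -0.443 J.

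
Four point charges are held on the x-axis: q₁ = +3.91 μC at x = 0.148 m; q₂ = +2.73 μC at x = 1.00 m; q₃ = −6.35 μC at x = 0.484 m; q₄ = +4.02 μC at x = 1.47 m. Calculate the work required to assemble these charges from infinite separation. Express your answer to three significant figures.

-0.770 J

The assembly work is the sum of pairwise potential energies, U = Σ_{i<j} kqᵢqⱼ/rᵢⱼ.
Pair separations: r₁₂ = 0.852 m, r₁₃ = 0.336 m, r₁₄ = 1.32 m, r₂₃ = 0.516 m, r₂₄ = 0.470 m, r₃₄ = 0.986 m.
Summing all 6 pair terms gives U = -0.770 J.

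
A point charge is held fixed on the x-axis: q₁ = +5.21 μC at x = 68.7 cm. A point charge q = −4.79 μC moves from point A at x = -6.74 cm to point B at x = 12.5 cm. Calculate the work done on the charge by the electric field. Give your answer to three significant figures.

The work done by the electric force is W_field = −ΔU = −q(V_B − V_A) = q(V_A − V_B).
At A: distance to the source charge is 0.754 m; V_A = kq₁/r = 6.21×10⁴ V.
At B: distance to the source charge is 0.562 m; V_B = kq₁/r = 8.33×10⁴ V.
ΔV = V_B − V_A = 2.13×10⁴ V.
W_field = −qΔV = −(-4.79×10⁻⁶ C)(2.13×10⁴ V) = 0.102 J.

0.102 J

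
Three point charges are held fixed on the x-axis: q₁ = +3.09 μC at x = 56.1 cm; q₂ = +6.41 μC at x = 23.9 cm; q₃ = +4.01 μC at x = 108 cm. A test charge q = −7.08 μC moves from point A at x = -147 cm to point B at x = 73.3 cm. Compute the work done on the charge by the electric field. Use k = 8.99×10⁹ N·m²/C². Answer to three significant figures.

2.27 J

The work done by the electric force is W_field = −ΔU = −q(V_B − V_A) = q(V_A − V_B).
At A: distances to the source charges are 2.03 m, 1.71 m, 2.55 m; V_A = Σ kqᵢ/rᵢ = 6.15×10⁴ V.
At B: distances to the source charges are 0.172 m, 0.494 m, 0.347 m; V_B = Σ kqᵢ/rᵢ = 3.82×10⁵ V.
ΔV = V_B − V_A = 3.21×10⁵ V.
W_field = −qΔV = −(-7.08×10⁻⁶ C)(3.21×10⁵ V) = 2.27 J.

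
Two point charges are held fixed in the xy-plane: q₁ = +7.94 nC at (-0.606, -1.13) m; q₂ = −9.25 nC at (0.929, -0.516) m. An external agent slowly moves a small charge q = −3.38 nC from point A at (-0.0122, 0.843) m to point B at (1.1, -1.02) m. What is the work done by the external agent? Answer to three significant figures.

For quasistatic motion the external work equals the change in potential energy: W_ext = qΔV = q(V_B − V_A).
At A: distances to the source charges are 2.06 m, 1.65 m; V_A = Σ kqᵢ/rᵢ = -15.7 V.
At B: distances to the source charges are 1.71 m, 0.532 m; V_B = Σ kqᵢ/rᵢ = -114 V.
ΔV = V_B − V_A = -98.8 V.
W_ext = qΔV = (-3.38×10⁻⁹ C)(-98.8 V) = 3.34×10⁻⁷ J.

3.34×10⁻⁷ J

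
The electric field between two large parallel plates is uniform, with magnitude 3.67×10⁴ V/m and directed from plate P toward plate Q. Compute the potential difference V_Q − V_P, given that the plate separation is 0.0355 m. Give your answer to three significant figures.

-1300 V

In a uniform field, potential decreases in the direction of E: ΔV = −E·d for a displacement d parallel to E.
Going from P to Q is a displacement of 0.0355 m along the field, so V_Q − V_P = −Ed = -1300 V.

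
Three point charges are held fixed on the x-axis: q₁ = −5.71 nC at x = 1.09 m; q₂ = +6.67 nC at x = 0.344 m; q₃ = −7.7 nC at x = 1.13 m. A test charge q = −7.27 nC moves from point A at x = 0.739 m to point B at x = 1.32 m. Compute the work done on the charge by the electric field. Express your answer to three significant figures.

-2.58×10⁻⁶ J

The work done by the electric force is W_field = −ΔU = −q(V_B − V_A) = q(V_A − V_B).
At A: distances to the source charges are 0.351 m, 0.395 m, 0.391 m; V_A = Σ kqᵢ/rᵢ = -171 V.
At B: distances to the source charges are 0.230 m, 0.976 m, 0.190 m; V_B = Σ kqᵢ/rᵢ = -526 V.
ΔV = V_B − V_A = -355 V.
W_field = −qΔV = −(-7.27×10⁻⁹ C)(-355 V) = -2.58×10⁻⁶ J.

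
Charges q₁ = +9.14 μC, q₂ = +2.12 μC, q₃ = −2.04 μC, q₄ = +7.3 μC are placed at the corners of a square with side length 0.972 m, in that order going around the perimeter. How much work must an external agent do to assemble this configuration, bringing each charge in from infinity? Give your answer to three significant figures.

0.598 J

The work to assemble the configuration equals its total potential energy, U = Σ kqᵢqⱼ/rᵢⱼ over all pairs.
The four side pairs have separation 0.972 m and the two diagonal pairs 1.37 m.
Summing all 6 pair terms gives U = 0.598 J.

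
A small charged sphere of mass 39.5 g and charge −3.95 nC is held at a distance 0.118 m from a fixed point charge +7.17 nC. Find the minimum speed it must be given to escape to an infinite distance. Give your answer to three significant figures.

0.0105 m/s

To just escape, total mechanical energy must reach zero at infinity: ½mv²_min + U = 0, so ½mv²_min = −U = |kQq|/r.
|U| = |kQq|/r = (8.99×10⁹ N·m²/C²)(7.17×10⁻⁹)(3.95×10⁻⁹)/(0.118) = 2.16×10⁻⁶ J.
v_min = √(2|U|/m) = √(2·2.16×10⁻⁶/0.0395) = 0.0105 m/s.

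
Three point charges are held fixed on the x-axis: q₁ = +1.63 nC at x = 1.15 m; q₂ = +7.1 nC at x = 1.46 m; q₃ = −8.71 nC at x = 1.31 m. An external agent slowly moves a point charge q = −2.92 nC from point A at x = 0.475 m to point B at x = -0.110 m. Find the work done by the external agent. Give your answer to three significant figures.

-1.29×10⁻⁸ J

For quasistatic motion the external work equals the change in potential energy: W_ext = qΔV = q(V_B − V_A).
At A: distances to the source charges are 0.675 m, 0.985 m, 0.835 m; V_A = Σ kqᵢ/rᵢ = -7.27 V.
At B: distances to the source charges are 1.26 m, 1.57 m, 1.42 m; V_B = Σ kqᵢ/rᵢ = -2.86 V.
ΔV = V_B − V_A = 4.41 V.
W_ext = qΔV = (-2.92×10⁻⁹ C)(4.41 V) = -1.29×10⁻⁸ J.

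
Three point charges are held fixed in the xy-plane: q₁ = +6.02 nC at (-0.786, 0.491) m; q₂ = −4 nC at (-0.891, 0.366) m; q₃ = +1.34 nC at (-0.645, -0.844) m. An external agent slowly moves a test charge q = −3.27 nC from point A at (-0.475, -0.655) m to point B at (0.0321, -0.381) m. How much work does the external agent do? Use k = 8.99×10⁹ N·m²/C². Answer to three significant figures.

For quasistatic motion the external work equals the change in potential energy: W_ext = qΔV = q(V_B − V_A).
At A: distances to the source charges are 1.19 m, 1.10 m, 0.254 m; V_A = Σ kqᵢ/rᵢ = 60.3 V.
At B: distances to the source charges are 1.20 m, 1.19 m, 0.820 m; V_B = Σ kqᵢ/rᵢ = 29.7 V.
ΔV = V_B − V_A = -30.7 V.
W_ext = qΔV = (-3.27×10⁻⁹ C)(-30.7 V) = 1.00×10⁻⁷ J.

1.00×10⁻⁷ J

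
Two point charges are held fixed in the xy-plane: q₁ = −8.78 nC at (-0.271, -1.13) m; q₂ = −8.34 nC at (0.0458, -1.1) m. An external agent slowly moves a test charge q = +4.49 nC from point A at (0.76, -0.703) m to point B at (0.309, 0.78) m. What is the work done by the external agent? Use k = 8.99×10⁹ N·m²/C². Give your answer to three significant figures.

For quasistatic motion the external work equals the change in potential energy: W_ext = qΔV = q(V_B − V_A).
At A: distances to the source charges are 1.12 m, 0.817 m; V_A = Σ kqᵢ/rᵢ = -162 V.
At B: distances to the source charges are 2.00 m, 1.90 m; V_B = Σ kqᵢ/rᵢ = -79.0 V.
ΔV = V_B − V_A = 83.5 V.
W_ext = qΔV = (4.49×10⁻⁹ C)(83.5 V) = 3.75×10⁻⁷ J.

3.75×10⁻⁷ J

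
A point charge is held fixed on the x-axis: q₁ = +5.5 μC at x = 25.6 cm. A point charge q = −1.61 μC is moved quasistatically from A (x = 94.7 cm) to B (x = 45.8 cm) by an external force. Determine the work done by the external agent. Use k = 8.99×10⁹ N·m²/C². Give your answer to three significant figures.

For quasistatic motion the external work equals the change in potential energy: W_ext = qΔV = q(V_B − V_A).
At A: distance to the source charge is 0.691 m; V_A = kq₁/r = 7.16×10⁴ V.
At B: distance to the source charge is 0.202 m; V_B = kq₁/r = 2.45×10⁵ V.
ΔV = V_B − V_A = 1.73×10⁵ V.
W_ext = qΔV = (-1.61×10⁻⁶ C)(1.73×10⁵ V) = -0.279 J.

-0.279 J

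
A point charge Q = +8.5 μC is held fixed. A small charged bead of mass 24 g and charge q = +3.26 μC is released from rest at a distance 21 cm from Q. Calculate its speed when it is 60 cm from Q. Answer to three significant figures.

Only the electrostatic force acts, so mechanical energy is conserved: ½mv² = U₁ − U₂ = kQq(1/r₁ − 1/r₂).
U₁ − U₂ = (8.99×10⁹ N·m²/C²)(8.50×10⁻⁶ C)(3.26×10⁻⁶ C)(1/0.210 − 1/0.600) = 0.771 J.
v = √(2·0.771/0.0240) = 8.02 m/s.

8.02 m/s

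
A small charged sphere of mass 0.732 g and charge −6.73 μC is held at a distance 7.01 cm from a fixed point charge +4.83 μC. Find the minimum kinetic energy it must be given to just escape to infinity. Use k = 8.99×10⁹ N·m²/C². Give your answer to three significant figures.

4.17 J

To just escape, total mechanical energy must reach zero at infinity: ½mv²_min + U = 0, so ½mv²_min = −U = |kQq|/r.
|U| = |kQq|/r = (8.99×10⁹ N·m²/C²)(4.83×10⁻⁶)(6.73×10⁻⁶)/(0.0701) = 4.17 J.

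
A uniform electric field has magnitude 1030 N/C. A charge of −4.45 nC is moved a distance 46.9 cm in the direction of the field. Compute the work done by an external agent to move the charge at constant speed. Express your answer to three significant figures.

2.15×10⁻⁶ J

The potential change for a displacement 46.9 cm in the direction of the field is ΔV = −Ed = -483 V.
W_ext = qΔV = 2.15×10⁻⁶ J.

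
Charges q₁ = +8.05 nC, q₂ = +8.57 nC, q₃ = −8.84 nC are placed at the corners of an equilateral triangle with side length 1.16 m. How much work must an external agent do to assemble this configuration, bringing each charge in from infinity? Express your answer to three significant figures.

The assembly work is the sum of pairwise potential energies, U = Σ_{i<j} kqᵢqⱼ/rᵢⱼ.
All three pair separations equal the side length, 1.16 m.
U = (5.35×10⁻⁷) + (-5.52×10⁻⁷) + (-5.87×10⁻⁷) = -6.04×10⁻⁷ J.

-6.04×10⁻⁷ J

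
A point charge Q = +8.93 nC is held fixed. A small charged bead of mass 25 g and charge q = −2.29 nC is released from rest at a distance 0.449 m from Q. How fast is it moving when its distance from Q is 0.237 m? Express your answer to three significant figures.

Only the electrostatic force acts, so mechanical energy is conserved: ½mv² = U₁ − U₂ = kQq(1/r₁ − 1/r₂).
U₁ − U₂ = (8.99×10⁹ N·m²/C²)(8.93×10⁻⁹ C)(-2.29×10⁻⁹ C)(1/0.449 − 1/0.237) = 3.66×10⁻⁷ J.
v = √(2·3.66×10⁻⁷/0.0250) = 5.41×10⁻³ m/s.

5.41×10⁻³ m/s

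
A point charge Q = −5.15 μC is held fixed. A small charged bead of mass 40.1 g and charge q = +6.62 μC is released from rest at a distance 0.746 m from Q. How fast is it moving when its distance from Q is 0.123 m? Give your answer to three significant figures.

Only the electrostatic force acts, so mechanical energy is conserved: ½mv² = U₁ − U₂ = kQq(1/r₁ − 1/r₂).
U₁ − U₂ = (8.99×10⁹ N·m²/C²)(-5.15×10⁻⁶ C)(6.62×10⁻⁶ C)(1/0.746 − 1/0.123) = 2.08 J.
v = √(2·2.08/0.0401) = 10.2 m/s.

10.2 m/s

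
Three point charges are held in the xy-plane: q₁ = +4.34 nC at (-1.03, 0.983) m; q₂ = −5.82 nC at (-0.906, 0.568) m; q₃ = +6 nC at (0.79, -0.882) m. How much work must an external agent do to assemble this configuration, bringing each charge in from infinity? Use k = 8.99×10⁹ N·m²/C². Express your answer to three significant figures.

The work to assemble the configuration equals its total potential energy, U = Σ kqᵢqⱼ/rᵢⱼ over all pairs.
Pair separations: r₁₂ = 0.433 m, r₁₃ = 2.61 m, r₂₃ = 2.23 m.
U = (-5.24×10⁻⁷) + (8.98×10⁻⁸) + (-1.41×10⁻⁷) = -5.75×10⁻⁷ J.

-5.75×10⁻⁷ J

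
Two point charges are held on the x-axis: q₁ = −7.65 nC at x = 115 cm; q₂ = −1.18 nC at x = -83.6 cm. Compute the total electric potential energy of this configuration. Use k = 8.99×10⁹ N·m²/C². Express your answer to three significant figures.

The work to assemble the configuration equals its total potential energy, U = Σ kqᵢqⱼ/rᵢⱼ over all pairs.
Pair separations: r₁₂ = 1.99 m.
U = (4.09×10⁻⁸) = 4.09×10⁻⁸ J.

4.09×10⁻⁸ J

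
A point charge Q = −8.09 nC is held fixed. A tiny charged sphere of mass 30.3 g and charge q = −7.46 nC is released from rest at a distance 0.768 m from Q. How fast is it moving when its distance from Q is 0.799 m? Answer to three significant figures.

1.35×10⁻³ m/s

Only the electrostatic force acts, so mechanical energy is conserved: ½mv² = U₁ − U₂ = kQq(1/r₁ − 1/r₂).
U₁ − U₂ = (8.99×10⁹ N·m²/C²)(-8.09×10⁻⁹ C)(-7.46×10⁻⁹ C)(1/0.768 − 1/0.799) = 2.74×10⁻⁸ J.
v = √(2·2.74×10⁻⁸/0.0303) = 1.35×10⁻³ m/s.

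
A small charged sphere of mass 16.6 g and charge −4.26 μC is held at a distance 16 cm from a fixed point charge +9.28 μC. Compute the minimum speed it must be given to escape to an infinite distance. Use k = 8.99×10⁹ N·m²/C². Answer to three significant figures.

16.4 m/s

To just escape, total mechanical energy must reach zero at infinity: ½mv²_min + U = 0, so ½mv²_min = −U = |kQq|/r.
|U| = |kQq|/r = (8.99×10⁹ N·m²/C²)(9.28×10⁻⁶)(4.26×10⁻⁶)/(0.160) = 2.22 J.
v_min = √(2|U|/m) = √(2·2.22/0.0166) = 16.4 m/s.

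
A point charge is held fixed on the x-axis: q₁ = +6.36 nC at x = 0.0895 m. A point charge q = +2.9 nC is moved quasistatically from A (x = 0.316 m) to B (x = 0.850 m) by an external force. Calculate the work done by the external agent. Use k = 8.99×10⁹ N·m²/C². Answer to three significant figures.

-5.14×10⁻⁷ J

For quasistatic motion the external work equals the change in potential energy: W_ext = qΔV = q(V_B − V_A).
At A: distance to the source charge is 0.227 m; V_A = kq₁/r = 252 V.
At B: distance to the source charge is 0.760 m; V_B = kq₁/r = 75.2 V.
ΔV = V_B − V_A = -177 V.
W_ext = qΔV = (2.90×10⁻⁹ C)(-177 V) = -5.14×10⁻⁷ J.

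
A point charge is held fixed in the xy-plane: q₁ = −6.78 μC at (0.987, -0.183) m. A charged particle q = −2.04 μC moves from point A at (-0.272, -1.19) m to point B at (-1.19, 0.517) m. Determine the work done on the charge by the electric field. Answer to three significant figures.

0.0228 J

The work done by the electric force is W_field = −ΔU = −q(V_B − V_A) = q(V_A − V_B).
At A: distance to the source charge is 1.61 m; V_A = kq₁/r = -3.78×10⁴ V.
At B: distance to the source charge is 2.29 m; V_B = kq₁/r = -2.67×10⁴ V.
ΔV = V_B − V_A = 1.12×10⁴ V.
W_field = −qΔV = −(-2.04×10⁻⁶ C)(1.12×10⁴ V) = 0.0228 J.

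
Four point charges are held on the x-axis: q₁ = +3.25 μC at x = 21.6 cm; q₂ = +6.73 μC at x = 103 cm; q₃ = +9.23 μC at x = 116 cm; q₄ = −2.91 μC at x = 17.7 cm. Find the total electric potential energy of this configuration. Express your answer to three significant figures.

The assembly work is the sum of pairwise potential energies, U = Σ_{i<j} kqᵢqⱼ/rᵢⱼ.
Pair separations: r₁₂ = 0.814 m, r₁₃ = 0.944 m, r₁₄ = 0.0390 m, r₂₃ = 0.130 m, r₂₄ = 0.853 m, r₃₄ = 0.983 m.
Summing all 6 pair terms gives U = 2.19 J.

2.19 J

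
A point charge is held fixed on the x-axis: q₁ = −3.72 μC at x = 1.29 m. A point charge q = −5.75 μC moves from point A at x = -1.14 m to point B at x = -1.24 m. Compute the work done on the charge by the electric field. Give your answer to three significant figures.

The work done by the electric force is W_field = −ΔU = −q(V_B − V_A) = q(V_A − V_B).
At A: distance to the source charge is 2.43 m; V_A = kq₁/r = -1.38×10⁴ V.
At B: distance to the source charge is 2.53 m; V_B = kq₁/r = -1.32×10⁴ V.
ΔV = V_B − V_A = 544 V.
W_field = −qΔV = −(-5.75×10⁻⁶ C)(544 V) = 3.13×10⁻³ J.

3.13×10⁻³ J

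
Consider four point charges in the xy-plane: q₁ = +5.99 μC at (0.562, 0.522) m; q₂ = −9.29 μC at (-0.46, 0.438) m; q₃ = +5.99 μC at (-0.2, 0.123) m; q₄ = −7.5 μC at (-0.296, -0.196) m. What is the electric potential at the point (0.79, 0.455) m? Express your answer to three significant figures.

Electric potential is a scalar, so the contributions from each charge add algebraically: V = Σ kqᵢ/rᵢ.
Distances from the field point to each charge: r₁ = 0.238 m, r₂ = 1.25 m, r₃ = 1.04 m, r₄ = 1.27 m.
V = k[(5.99×10⁻⁶)/(0.238) + (-9.29×10⁻⁶)/(1.25) + (5.99×10⁻⁶)/(1.04) + (-7.50×10⁻⁶)/(1.27)] = 1.58×10⁵ V.

1.58×10⁵ V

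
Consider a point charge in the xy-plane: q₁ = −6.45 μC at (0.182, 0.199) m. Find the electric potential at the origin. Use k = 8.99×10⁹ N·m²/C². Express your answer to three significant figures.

The total potential is the scalar sum of each charge's contribution, V = Σ kqᵢ/rᵢ.
Distances from the field point to each charge: r₁ = 0.270 m.
V = k[(-6.45×10⁻⁶)/(0.270)] = -2.15×10⁵ V.

-2.15×10⁵ V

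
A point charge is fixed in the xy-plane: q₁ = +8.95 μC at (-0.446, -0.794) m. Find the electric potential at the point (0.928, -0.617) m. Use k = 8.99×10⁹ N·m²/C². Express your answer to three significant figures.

Electric potential is a scalar, so the contributions from each charge add algebraically: V = Σ kqᵢ/rᵢ.
Distances from the field point to each charge: r₁ = 1.39 m.
V = k[(8.95×10⁻⁶)/(1.39)] = 5.81×10⁴ V.

5.81×10⁴ V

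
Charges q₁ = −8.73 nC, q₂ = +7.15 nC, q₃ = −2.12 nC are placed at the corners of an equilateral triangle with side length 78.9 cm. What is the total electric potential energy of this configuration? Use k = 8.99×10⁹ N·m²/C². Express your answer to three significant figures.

The assembly work is the sum of pairwise potential energies, U = Σ_{i<j} kqᵢqⱼ/rᵢⱼ.
All three pair separations equal the side length, 0.789 m.
U = (-7.11×10⁻⁷) + (2.11×10⁻⁷) + (-1.73×10⁻⁷) = -6.73×10⁻⁷ J.

-6.73×10⁻⁷ J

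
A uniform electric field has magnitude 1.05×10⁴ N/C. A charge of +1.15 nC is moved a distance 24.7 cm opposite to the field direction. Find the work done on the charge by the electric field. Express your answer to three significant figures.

-2.98×10⁻⁶ J

The potential change for a displacement 24.7 cm opposite to the field direction is ΔV = +Ed = 2590 V.
W_field = −qΔV = -2.98×10⁻⁶ J.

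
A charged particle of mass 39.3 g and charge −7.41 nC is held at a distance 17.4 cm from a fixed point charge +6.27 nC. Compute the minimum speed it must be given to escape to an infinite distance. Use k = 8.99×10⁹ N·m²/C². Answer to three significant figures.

To just escape, total mechanical energy must reach zero at infinity: ½mv²_min + U = 0, so ½mv²_min = −U = |kQq|/r.
|U| = |kQq|/r = (8.99×10⁹ N·m²/C²)(6.27×10⁻⁹)(7.41×10⁻⁹)/(0.174) = 2.40×10⁻⁶ J.
v_min = √(2|U|/m) = √(2·2.40×10⁻⁶/0.0393) = 0.0111 m/s.

0.0111 m/s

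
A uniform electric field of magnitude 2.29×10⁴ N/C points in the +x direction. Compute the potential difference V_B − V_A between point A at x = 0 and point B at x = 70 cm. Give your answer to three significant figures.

-1.60×10⁴ V

In a uniform field, potential decreases in the direction of E: V_B − V_A = −E·Δx.
V_B − V_A = −(2.29×10⁴ V/m)(0.700 m) = -1.60×10⁴ V.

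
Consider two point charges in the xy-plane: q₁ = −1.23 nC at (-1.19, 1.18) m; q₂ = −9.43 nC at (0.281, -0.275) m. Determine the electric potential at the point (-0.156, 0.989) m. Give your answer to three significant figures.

-73.9 V

The total potential is the scalar sum of each charge's contribution, V = Σ kqᵢ/rᵢ.
Distances from the field point to each charge: r₁ = 1.05 m, r₂ = 1.34 m.
V = k[(-1.23×10⁻⁹)/(1.05) + (-9.43×10⁻⁹)/(1.34)] = -73.9 V.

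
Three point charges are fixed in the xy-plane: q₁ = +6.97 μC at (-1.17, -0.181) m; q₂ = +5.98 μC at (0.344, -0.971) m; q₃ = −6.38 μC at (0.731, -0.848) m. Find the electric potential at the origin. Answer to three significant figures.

Electric potential is a scalar, so the contributions from each charge add algebraically: V = Σ kqᵢ/rᵢ.
Distances from the field point to each charge: r₁ = 1.18 m, r₂ = 1.03 m, r₃ = 1.12 m.
V = k[(6.97×10⁻⁶)/(1.18) + (5.98×10⁻⁶)/(1.03) + (-6.38×10⁻⁶)/(1.12)] = 5.39×10⁴ V.

5.39×10⁴ V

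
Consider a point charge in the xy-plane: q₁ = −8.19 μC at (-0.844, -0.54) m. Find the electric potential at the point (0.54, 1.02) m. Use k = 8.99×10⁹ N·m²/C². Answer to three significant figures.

The total potential is the scalar sum of each charge's contribution, V = Σ kqᵢ/rᵢ.
Distances from the field point to each charge: r₁ = 2.09 m.
V = k[(-8.19×10⁻⁶)/(2.09)] = -3.53×10⁴ V.

-3.53×10⁴ V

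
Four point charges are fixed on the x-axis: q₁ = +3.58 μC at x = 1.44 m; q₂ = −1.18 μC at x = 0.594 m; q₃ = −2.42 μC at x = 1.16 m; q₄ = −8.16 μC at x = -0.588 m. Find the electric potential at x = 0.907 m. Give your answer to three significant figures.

-1.09×10⁵ V

The total potential is the scalar sum of each charge's contribution, V = Σ kqᵢ/rᵢ.
Distances from the field point to each charge: r₁ = 0.533 m, r₂ = 0.313 m, r₃ = 0.253 m, r₄ = 1.50 m.
V = k[(3.58×10⁻⁶)/(0.533) + (-1.18×10⁻⁶)/(0.313) + (-2.42×10⁻⁶)/(0.253) + (-8.16×10⁻⁶)/(1.50)] = -1.09×10⁵ V.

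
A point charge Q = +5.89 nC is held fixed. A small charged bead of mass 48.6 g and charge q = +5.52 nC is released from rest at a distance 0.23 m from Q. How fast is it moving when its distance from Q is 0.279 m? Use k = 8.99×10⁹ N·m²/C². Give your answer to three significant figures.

3.03×10⁻³ m/s

Only the electrostatic force acts, so mechanical energy is conserved: ½mv² = U₁ − U₂ = kQq(1/r₁ − 1/r₂).
U₁ − U₂ = (8.99×10⁹ N·m²/C²)(5.89×10⁻⁹ C)(5.52×10⁻⁹ C)(1/0.230 − 1/0.279) = 2.23×10⁻⁷ J.
v = √(2·2.23×10⁻⁷/0.0486) = 3.03×10⁻³ m/s.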